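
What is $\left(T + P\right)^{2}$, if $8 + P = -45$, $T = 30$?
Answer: $529$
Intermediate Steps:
$P = -53$ ($P = -8 - 45 = -53$)
$\left(T + P\right)^{2} = \left(30 - 53\right)^{2} = \left(-23\right)^{2} = 529$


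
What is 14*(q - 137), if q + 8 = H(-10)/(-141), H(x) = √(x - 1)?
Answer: -2030 - 14*I*√11/141 ≈ -2030.0 - 0.32931*I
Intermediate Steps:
H(x) = √(-1 + x)
q = -8 - I*√11/141 (q = -8 + √(-1 - 10)/(-141) = -8 + √(-11)*(-1/141) = -8 + (I*√11)*(-1/141) = -8 - I*√11/141 ≈ -8.0 - 0.023522*I)
14*(q - 137) = 14*((-8 - I*√11/141) - 137) = 14*(-145 - I*√11/141) = -2030 - 14*I*√11/141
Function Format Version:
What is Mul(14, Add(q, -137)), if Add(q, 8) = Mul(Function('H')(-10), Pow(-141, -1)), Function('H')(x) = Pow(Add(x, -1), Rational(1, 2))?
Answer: Add(-2030, Mul(Rational(-14, 141), I, Pow(11, Rational(1, 2)))) ≈ Add(-2030.0, Mul(-0.32931, I))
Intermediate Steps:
Function('H')(x) = Pow(Add(-1, x), Rational(1, 2))
q = Add(-8, Mul(Rational(-1, 141), I, Pow(11, Rational(1, 2)))) (q = Add(-8, Mul(Pow(Add(-1, -10), Rational(1, 2)), Pow(-141, -1))) = Add(-8, Mul(Pow(-11, Rational(1, 2)), Rational(-1, 141))) = Add(-8, Mul(Mul(I, Pow(11, Rational(1, 2))), Rational(-1, 141))) = Add(-8, Mul(Rational(-1, 141), I, Pow(11, Rational(1, 2)))) ≈ Add(-8.0000, Mul(-0.023522, I)))
Mul(14, Add(q, -137)) = Mul(14, Add(Add(-8, Mul(Rational(-1, 141), I, Pow(11, Rational(1, 2)))), -137)) = Mul(14, Add(-145, Mul(Rational(-1, 141), I, Pow(11, Rational(1, 2))))) = Add(-2030, Mul(Rational(-14, 141), I, Pow(11, Rational(1, 2))))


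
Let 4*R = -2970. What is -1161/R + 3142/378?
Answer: 102659/10395 ≈ 9.8758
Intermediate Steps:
R = -1485/2 (R = (¼)*(-2970) = -1485/2 ≈ -742.50)
-1161/R + 3142/378 = -1161/(-1485/2) + 3142/378 = -1161*(-2/1485) + 3142*(1/378) = 86/55 + 1571/189 = 102659/10395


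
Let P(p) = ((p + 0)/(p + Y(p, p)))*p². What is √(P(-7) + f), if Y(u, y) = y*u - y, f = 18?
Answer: √11 ≈ 3.3166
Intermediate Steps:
Y(u, y) = -y + u*y (Y(u, y) = u*y - y = -y + u*y)
P(p) = p³/(p + p*(-1 + p)) (P(p) = ((p + 0)/(p + p*(-1 + p)))*p² = (p/(p + p*(-1 + p)))*p² = p³/(p + p*(-1 + p)))
√(P(-7) + f) = √(-7 + 18) = √11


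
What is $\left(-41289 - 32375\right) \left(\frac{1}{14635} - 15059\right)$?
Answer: $\frac{16234695812096}{14635} \approx 1.1093 \cdot 10^{9}$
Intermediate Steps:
$\left(-41289 - 32375\right) \left(\frac{1}{14635} - 15059\right) = - 73664 \left(\frac{1}{14635} - 15059\right) = \left(-73664\right) \left(- \frac{220388464}{14635}\right) = \frac{16234695812096}{14635}$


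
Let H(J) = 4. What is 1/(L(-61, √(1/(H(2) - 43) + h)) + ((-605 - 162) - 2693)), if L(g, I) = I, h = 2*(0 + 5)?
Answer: -134940/466892011 - √15171/466892011 ≈ -0.00028928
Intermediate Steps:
h = 10 (h = 2*5 = 10)
1/(L(-61, √(1/(H(2) - 43) + h)) + ((-605 - 162) - 2693)) = 1/(√(1/(4 - 43) + 10) + ((-605 - 162) - 2693)) = 1/(√(1/(-39) + 10) + (-767 - 2693)) = 1/(√(-1/39 + 10) - 3460) = 1/(√(389/39) - 3460) = 1/(√15171/39 - 3460) = 1/(-3460 + √15171/39)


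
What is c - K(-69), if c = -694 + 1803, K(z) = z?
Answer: 1178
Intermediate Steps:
c = 1109
c - K(-69) = 1109 - 1*(-69) = 1109 + 69 = 1178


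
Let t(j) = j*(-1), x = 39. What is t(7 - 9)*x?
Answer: 78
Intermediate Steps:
t(j) = -j
t(7 - 9)*x = -(7 - 9)*39 = -1*(-2)*39 = 2*39 = 78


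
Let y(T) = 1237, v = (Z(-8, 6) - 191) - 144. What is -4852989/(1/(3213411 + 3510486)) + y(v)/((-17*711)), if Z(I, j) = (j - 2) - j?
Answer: -394410874979094808/12087 ≈ -3.2631e+13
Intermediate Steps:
Z(I, j) = -2 (Z(I, j) = (-2 + j) - j = -2)
v = -337 (v = (-2 - 191) - 144 = -193 - 144 = -337)
-4852989/(1/(3213411 + 3510486)) + y(v)/((-17*711)) = -4852989/(1/(3213411 + 3510486)) + 1237/((-17*711)) = -4852989/(1/6723897) + 1237/(-12087) = -4852989/1/6723897 + 1237*(-1/12087) = -4852989*6723897 - 1237/12087 = -32630998178133 - 1237/12087 = -394410874979094808/12087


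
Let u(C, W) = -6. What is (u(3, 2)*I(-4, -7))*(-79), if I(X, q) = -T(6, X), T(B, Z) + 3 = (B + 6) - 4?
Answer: -2370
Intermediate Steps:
T(B, Z) = -1 + B (T(B, Z) = -3 + ((B + 6) - 4) = -3 + ((6 + B) - 4) = -3 + (2 + B) = -1 + B)
I(X, q) = -5 (I(X, q) = -(-1 + 6) = -1*5 = -5)
(u(3, 2)*I(-4, -7))*(-79) = -6*(-5)*(-79) = 30*(-79) = -2370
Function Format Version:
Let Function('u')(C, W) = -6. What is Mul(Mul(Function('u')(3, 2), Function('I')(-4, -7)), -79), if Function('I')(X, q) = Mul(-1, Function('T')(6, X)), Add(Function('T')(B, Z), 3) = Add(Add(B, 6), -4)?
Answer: -2370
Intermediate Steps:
Function('T')(B, Z) = Add(-1, B) (Function('T')(B, Z) = Add(-3, Add(Add(B, 6), -4)) = Add(-3, Add(Add(6, B), -4)) = Add(-3, Add(2, B)) = Add(-1, B))
Function('I')(X, q) = -5 (Function('I')(X, q) = Mul(-1, Add(-1, 6)) = Mul(-1, 5) = -5)
Mul(Mul(Function('u')(3, 2), Function('I')(-4, -7)), -79) = Mul(Mul(-6, -5), -79) = Mul(30, -79) = -2370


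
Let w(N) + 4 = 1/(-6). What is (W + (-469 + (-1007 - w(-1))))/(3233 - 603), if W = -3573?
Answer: -30269/15780 ≈ -1.9182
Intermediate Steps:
w(N) = -25/6 (w(N) = -4 + 1/(-6) = -4 + 1*(-1/6) = -4 - 1/6 = -25/6)
(W + (-469 + (-1007 - w(-1))))/(3233 - 603) = (-3573 + (-469 + (-1007 - 1*(-25/6))))/(3233 - 603) = (-3573 + (-469 + (-1007 + 25/6)))/2630 = (-3573 + (-469 - 6017/6))*(1/2630) = (-3573 - 8831/6)*(1/2630) = -30269/6*1/2630 = -30269/15780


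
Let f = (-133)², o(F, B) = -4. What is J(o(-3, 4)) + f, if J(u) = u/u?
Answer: 17690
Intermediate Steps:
f = 17689
J(u) = 1
J(o(-3, 4)) + f = 1 + 17689 = 17690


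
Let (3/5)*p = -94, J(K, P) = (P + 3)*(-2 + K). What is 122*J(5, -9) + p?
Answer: -7058/3 ≈ -2352.7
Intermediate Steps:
J(K, P) = (-2 + K)*(3 + P) (J(K, P) = (3 + P)*(-2 + K) = (-2 + K)*(3 + P))
p = -470/3 (p = (5/3)*(-94) = -470/3 ≈ -156.67)
122*J(5, -9) + p = 122*(-6 - 2*(-9) + 3*5 + 5*(-9)) - 470/3 = 122*(-6 + 18 + 15 - 45) - 470/3 = 122*(-18) - 470/3 = -2196 - 470/3 = -7058/3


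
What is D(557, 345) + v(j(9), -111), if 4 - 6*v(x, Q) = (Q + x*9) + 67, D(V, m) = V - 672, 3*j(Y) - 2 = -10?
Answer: -103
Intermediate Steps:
j(Y) = -8/3 (j(Y) = 2/3 + (1/3)*(-10) = 2/3 - 10/3 = -8/3)
D(V, m) = -672 + V
v(x, Q) = -21/2 - 3*x/2 - Q/6 (v(x, Q) = 2/3 - ((Q + x*9) + 67)/6 = 2/3 - ((Q + 9*x) + 67)/6 = 2/3 - (67 + Q + 9*x)/6 = 2/3 + (-67/6 - 3*x/2 - Q/6) = -21/2 - 3*x/2 - Q/6)
D(557, 345) + v(j(9), -111) = (-672 + 557) + (-21/2 - 3/2*(-8/3) - 1/6*(-111)) = -115 + (-21/2 + 4 + 37/2) = -115 + 12 = -103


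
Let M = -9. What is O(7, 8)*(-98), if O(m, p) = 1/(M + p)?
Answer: 98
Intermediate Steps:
O(m, p) = 1/(-9 + p)
O(7, 8)*(-98) = -98/(-9 + 8) = -98/(-1) = -1*(-98) = 98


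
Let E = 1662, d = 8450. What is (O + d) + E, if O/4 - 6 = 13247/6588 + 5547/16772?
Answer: 70062589036/6905871 ≈ 10145.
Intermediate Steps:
O = 230421484/6905871 (O = 24 + 4*(13247/6588 + 5547/16772) = 24 + 4*(16170145/6905871) = 24 + 64680580/6905871 = 230421484/6905871 ≈ 33.366)
(O + d) + E = (230421484/6905871 + 8450) + 1662 = 58585031434/6905871 + 1662 = 70062589036/6905871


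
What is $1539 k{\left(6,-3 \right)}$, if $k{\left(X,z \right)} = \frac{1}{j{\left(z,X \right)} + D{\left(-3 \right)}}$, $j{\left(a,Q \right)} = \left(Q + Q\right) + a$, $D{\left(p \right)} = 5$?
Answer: $\frac{1539}{14} \approx 109.93$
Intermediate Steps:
$j{\left(a,Q \right)} = a + 2 Q$ ($j{\left(a,Q \right)} = 2 Q + a = a + 2 Q$)
$k{\left(X,z \right)} = \frac{1}{5 + z + 2 X}$ ($k{\left(X,z \right)} = \frac{1}{\left(z + 2 X\right) + 5} = \frac{1}{5 + z + 2 X}$)
$1539 k{\left(6,-3 \right)} = \frac{1539}{5 - 3 + 2 \cdot 6} = \frac{1539}{5 - 3 + 12} = \frac{1539}{14}$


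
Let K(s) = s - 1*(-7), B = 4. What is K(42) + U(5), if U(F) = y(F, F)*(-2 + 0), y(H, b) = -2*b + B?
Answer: 61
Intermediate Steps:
y(H, b) = 4 - 2*b (y(H, b) = -2*b + 4 = 4 - 2*b)
K(s) = 7 + s (K(s) = s + 7 = 7 + s)
U(F) = -8 + 4*F (U(F) = (4 - 2*F)*(-2 + 0) = (4 - 2*F)*(-2) = -8 + 4*F)
K(42) + U(5) = (7 + 42) + (-8 + 4*5) = 49 + (-8 + 20) = 49 + 12 = 61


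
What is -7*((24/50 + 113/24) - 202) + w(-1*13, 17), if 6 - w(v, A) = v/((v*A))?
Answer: 14112953/10200 ≈ 1383.6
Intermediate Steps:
w(v, A) = 6 - 1/A (w(v, A) = 6 - v/(v*A) = 6 - v/(A*v) = 6 - v*1/(A*v) = 6 - 1/A)
-7*((24/50 + 113/24) - 202) + w(-1*13, 17) = -7*((24/50 + 113/24) - 202) + (6 - 1/17) = -7*((24*(1/50) + 113*(1/24)) - 202) + (6 - 1*1/17) = -7*((12/25 + 113/24) - 202) + (6 - 1/17) = -7*(3113/600 - 202) + 101/17 = -7*(-118087/600) + 101/17 = 826609/600 + 101/17 = 14112953/10200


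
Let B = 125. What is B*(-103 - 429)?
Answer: -66500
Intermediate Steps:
B*(-103 - 429) = 125*(-103 - 429) = 125*(-532) = -66500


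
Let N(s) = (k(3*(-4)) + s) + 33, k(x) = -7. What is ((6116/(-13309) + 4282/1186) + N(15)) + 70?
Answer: 900906088/7892237 ≈ 114.15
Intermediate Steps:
N(s) = 26 + s (N(s) = (-7 + s) + 33 = 26 + s)
((6116/(-13309) + 4282/1186) + N(15)) + 70 = ((6116/(-13309) + 4282/1186) + (26 + 15)) + 70 = ((6116*(-1/13309) + 4282*(1/1186)) + 41) + 70 = ((-6116/13309 + 2141/593) + 41) + 70 = (24867781/7892237 + 41) + 70 = 348449498/7892237 + 70 = 900906088/7892237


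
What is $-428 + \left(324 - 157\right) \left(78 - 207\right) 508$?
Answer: $-10944272$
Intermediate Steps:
$-428 + \left(324 - 157\right) \left(78 - 207\right) 508 = -428 + 167 \left(-129\right) 508 = -428 - 10943844 = -10944272$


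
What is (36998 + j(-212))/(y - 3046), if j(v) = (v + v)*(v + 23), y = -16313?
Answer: -117134/19359 ≈ -6.0506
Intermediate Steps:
j(v) = 2*v*(23 + v) (j(v) = (2*v)*(23 + v) = 2*v*(23 + v))
(36998 + j(-212))/(y - 3046) = (36998 + 2*(-212)*(23 - 212))/(-16313 - 3046) = (36998 + 2*(-212)*(-189))/(-19359) = (36998 + 80136)*(-1/19359) = 117134*(-1/19359) = -117134/19359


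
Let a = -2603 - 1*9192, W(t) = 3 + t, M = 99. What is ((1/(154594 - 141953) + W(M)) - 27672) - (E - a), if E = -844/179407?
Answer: -89275238363344/2267883887 ≈ -39365.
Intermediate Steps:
E = -844/179407 (E = -844*1/179407 = -844/179407 ≈ -0.0047044)
a = -11795 (a = -2603 - 9192 = -11795)
((1/(154594 - 141953) + W(M)) - 27672) - (E - a) = ((1/(154594 - 141953) + (3 + 99)) - 27672) - (-844/179407 - 1*(-11795)) = ((1/12641 + 102) - 27672) - (-844/179407 + 11795) = ((1/12641 + 102) - 27672) - 1*2116104721/179407 = (1289383/12641 - 27672) - 2116104721/179407 = -348512369/12641 - 2116104721/179407 = -89275238363344/2267883887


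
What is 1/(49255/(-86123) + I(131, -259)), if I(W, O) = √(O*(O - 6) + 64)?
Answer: 4241988365/509549813336146 + 7417171129*√68699/509549813336146 ≈ 0.0038236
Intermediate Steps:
I(W, O) = √(64 + O*(-6 + O)) (I(W, O) = √(O*(-6 + O) + 64) = √(64 + O*(-6 + O)))
1/(49255/(-86123) + I(131, -259)) = 1/(49255/(-86123) + √(64 + (-259)² - 6*(-259))) = 1/(49255*(-1/86123) + √(64 + 67081 + 1554)) = 1/(-49255/86123 + √68699)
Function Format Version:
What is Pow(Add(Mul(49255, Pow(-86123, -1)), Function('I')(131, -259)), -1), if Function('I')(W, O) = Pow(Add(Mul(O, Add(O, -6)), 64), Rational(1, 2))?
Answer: Add(Rational(4241988365, 509549813336146), Mul(Rational(7417171129, 509549813336146), Pow(68699, Rational(1, 2)))) ≈ 0.0038236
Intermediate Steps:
Function('I')(W, O) = Pow(Add(64, Mul(O, Add(-6, O))), Rational(1, 2)) (Function('I')(W, O) = Pow(Add(Mul(O, Add(-6, O)), 64), Rational(1, 2)) = Pow(Add(64, Mul(O, Add(-6, O))), Rational(1, 2)))
Pow(Add(Mul(49255, Pow(-86123, -1)), Function('I')(131, -259)), -1) = Pow(Add(Mul(49255, Pow(-86123, -1)), Pow(Add(64, Pow(-259, 2), Mul(-6, -259)), Rational(1, 2))), -1) = Pow(Add(Mul(49255, Rational(-1, 86123)), Pow(Add(64, 67081, 1554), Rational(1, 2))), -1) = Pow(Add(Rational(-49255, 86123), Pow(68699, Rational(1, 2))), -1)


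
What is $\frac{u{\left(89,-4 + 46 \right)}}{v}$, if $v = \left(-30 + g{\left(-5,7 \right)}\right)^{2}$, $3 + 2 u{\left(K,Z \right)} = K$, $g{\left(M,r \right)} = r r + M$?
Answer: $\frac{43}{196} \approx 0.21939$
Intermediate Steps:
$g{\left(M,r \right)} = M + r^{2}$ ($g{\left(M,r \right)} = r^{2} + M = M + r^{2}$)
$u{\left(K,Z \right)} = - \frac{3}{2} + \frac{K}{2}$
$v = 196$ ($v = \left(-30 - \left(5 - 7^{2}\right)\right)^{2} = \left(-30 + \left(-5 + 49\right)\right)^{2} = \left(-30 + 44\right)^{2} = 14^{2} = 196$)
$\frac{u{\left(89,-4 + 46 \right)}}{v} = \frac{- \frac{3}{2} + \frac{1}{2} \cdot 89}{196} = \left(- \frac{3}{2} + \frac{89}{2}\right) \frac{1}{196} = 43 \cdot \frac{1}{196} = \frac{43}{196}$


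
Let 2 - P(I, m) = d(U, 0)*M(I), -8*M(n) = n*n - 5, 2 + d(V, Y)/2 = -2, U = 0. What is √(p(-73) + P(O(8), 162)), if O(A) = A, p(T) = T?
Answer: I*√130 ≈ 11.402*I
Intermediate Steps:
d(V, Y) = -8 (d(V, Y) = -4 + 2*(-2) = -4 - 4 = -8)
M(n) = 5/8 - n²/8 (M(n) = -(n*n - 5)/8 = -(n² - 5)/8 = -(-5 + n²)/8 = 5/8 - n²/8)
P(I, m) = 7 - I² (P(I, m) = 2 - (-8)*(5/8 - I²/8) = 2 - (-5 + I²) = 2 + (5 - I²) = 7 - I²)
√(p(-73) + P(O(8), 162)) = √(-73 + (7 - 1*8²)) = √(-73 + (7 - 1*64)) = √(-73 + (7 - 64)) = √(-73 - 57) = √(-130) = I*√130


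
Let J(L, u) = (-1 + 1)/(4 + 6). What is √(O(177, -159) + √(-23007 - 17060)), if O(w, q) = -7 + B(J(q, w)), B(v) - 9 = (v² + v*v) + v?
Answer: √(2 + I*√40067) ≈ 10.054 + 9.9543*I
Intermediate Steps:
J(L, u) = 0 (J(L, u) = 0/10 = 0*(⅒) = 0)
B(v) = 9 + v + 2*v² (B(v) = 9 + ((v² + v*v) + v) = 9 + ((v² + v²) + v) = 9 + (2*v² + v) = 9 + (v + 2*v²) = 9 + v + 2*v²)
O(w, q) = 2 (O(w, q) = -7 + (9 + 0 + 2*0²) = -7 + (9 + 0 + 2*0) = -7 + (9 + 0 + 0) = -7 + 9 = 2)
√(O(177, -159) + √(-23007 - 17060)) = √(2 + √(-23007 - 17060)) = √(2 + √(-40067)) = √(2 + I*√40067)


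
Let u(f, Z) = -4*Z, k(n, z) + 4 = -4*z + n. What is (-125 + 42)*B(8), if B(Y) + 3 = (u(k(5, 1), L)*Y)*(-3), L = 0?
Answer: 249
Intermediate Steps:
k(n, z) = -4 + n - 4*z (k(n, z) = -4 + (-4*z + n) = -4 + (n - 4*z) = -4 + n - 4*z)
B(Y) = -3 (B(Y) = -3 + ((-4*0)*Y)*(-3) = -3 + (0*Y)*(-3) = -3 + 0*(-3) = -3 + 0 = -3)
(-125 + 42)*B(8) = (-125 + 42)*(-3) = -83*(-3) = 249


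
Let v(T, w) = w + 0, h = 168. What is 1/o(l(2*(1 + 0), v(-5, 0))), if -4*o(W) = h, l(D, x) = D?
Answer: -1/42 ≈ -0.023810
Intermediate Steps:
v(T, w) = w
o(W) = -42 (o(W) = -¼*168 = -42)
1/o(l(2*(1 + 0), v(-5, 0))) = 1/(-42) = -1/42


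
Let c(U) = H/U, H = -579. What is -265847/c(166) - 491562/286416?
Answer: 78021147457/1023672 ≈ 76217.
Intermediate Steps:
c(U) = -579/U
-265847/c(166) - 491562/286416 = -265847/((-579/166)) - 491562/286416 = -265847/((-579*1/166)) - 491562*1/286416 = -265847/(-579/166) - 9103/5304 = -265847*(-166/579) - 9103/5304 = 44130602/579 - 9103/5304 = 78021147457/1023672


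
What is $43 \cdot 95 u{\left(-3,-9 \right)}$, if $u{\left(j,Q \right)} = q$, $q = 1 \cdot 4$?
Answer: $16340$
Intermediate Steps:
$q = 4$
$u{\left(j,Q \right)} = 4$
$43 \cdot 95 u{\left(-3,-9 \right)} = 43 \cdot 95 \cdot 4 = 4085 \cdot 4 = 16340$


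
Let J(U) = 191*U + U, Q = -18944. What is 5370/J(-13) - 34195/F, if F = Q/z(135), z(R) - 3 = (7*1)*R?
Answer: 105222335/61568 ≈ 1709.0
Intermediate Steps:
J(U) = 192*U
z(R) = 3 + 7*R (z(R) = 3 + (7*1)*R = 3 + 7*R)
F = -4736/237 (F = -18944/(3 + 7*135) = -18944/(3 + 945) = -18944/948 = -18944*1/948 = -4736/237 ≈ -19.983)
5370/J(-13) - 34195/F = 5370/((192*(-13))) - 34195/(-4736/237) = 5370/(-2496) - 34195*(-237/4736) = 5370*(-1/2496) + 8104215/4736 = -895/416 + 8104215/4736 = 105222335/61568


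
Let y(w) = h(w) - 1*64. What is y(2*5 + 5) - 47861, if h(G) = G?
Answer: -47910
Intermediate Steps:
y(w) = -64 + w (y(w) = w - 1*64 = w - 64 = -64 + w)
y(2*5 + 5) - 47861 = (-64 + (2*5 + 5)) - 47861 = (-64 + (10 + 5)) - 47861 = (-64 + 15) - 47861 = -49 - 47861 = -47910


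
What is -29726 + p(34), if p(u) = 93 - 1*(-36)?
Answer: -29597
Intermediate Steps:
p(u) = 129 (p(u) = 93 + 36 = 129)
-29726 + p(34) = -29726 + 129 = -29597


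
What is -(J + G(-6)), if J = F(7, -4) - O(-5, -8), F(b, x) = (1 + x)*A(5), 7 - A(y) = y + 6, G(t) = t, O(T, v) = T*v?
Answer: 34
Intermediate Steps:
A(y) = 1 - y (A(y) = 7 - (y + 6) = 7 - (6 + y) = 7 + (-6 - y) = 1 - y)
F(b, x) = -4 - 4*x (F(b, x) = (1 + x)*(1 - 1*5) = (1 + x)*(1 - 5) = (1 + x)*(-4) = -4 - 4*x)
J = -28 (J = (-4 - 4*(-4)) - (-5)*(-8) = (-4 + 16) - 1*40 = 12 - 40 = -28)
-(J + G(-6)) = -(-28 - 6) = -1*(-34) = 34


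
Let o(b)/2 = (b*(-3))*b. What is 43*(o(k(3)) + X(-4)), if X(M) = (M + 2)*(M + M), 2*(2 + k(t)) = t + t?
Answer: 430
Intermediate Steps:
k(t) = -2 + t (k(t) = -2 + (t + t)/2 = -2 + (2*t)/2 = -2 + t)
o(b) = -6*b**2 (o(b) = 2*((b*(-3))*b) = 2*((-3*b)*b) = 2*(-3*b**2) = -6*b**2)
X(M) = 2*M*(2 + M) (X(M) = (2 + M)*(2*M) = 2*M*(2 + M))
43*(o(k(3)) + X(-4)) = 43*(-6*(-2 + 3)**2 + 2*(-4)*(2 - 4)) = 43*(-6*1**2 + 2*(-4)*(-2)) = 43*(-6*1 + 16) = 43*(-6 + 16) = 43*10 = 430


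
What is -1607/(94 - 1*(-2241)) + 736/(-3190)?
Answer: -684489/744865 ≈ -0.91894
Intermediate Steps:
-1607/(94 - 1*(-2241)) + 736/(-3190) = -1607/(94 + 2241) + 736*(-1/3190) = -1607/2335 - 368/1595 = -684489/744865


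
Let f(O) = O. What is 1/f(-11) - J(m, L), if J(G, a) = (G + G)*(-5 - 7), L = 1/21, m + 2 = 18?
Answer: 4223/11 ≈ 383.91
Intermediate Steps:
m = 16 (m = -2 + 18 = 16)
L = 1/21 (L = 1*(1/21) = 1/21 ≈ 0.047619)
J(G, a) = -24*G (J(G, a) = (2*G)*(-12) = -24*G)
1/f(-11) - J(m, L) = 1/(-11) - (-24)*16 = -1/11 - 1*(-384) = -1/11 + 384 = 4223/11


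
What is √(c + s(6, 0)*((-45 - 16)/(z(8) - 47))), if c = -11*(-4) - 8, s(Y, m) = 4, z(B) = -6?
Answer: 2*√28514/53 ≈ 6.3721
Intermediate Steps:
c = 36 (c = 44 - 8 = 36)
√(c + s(6, 0)*((-45 - 16)/(z(8) - 47))) = √(36 + 4*((-45 - 16)/(-6 - 47))) = √(36 + 4*(-61/(-53))) = √(36 + 4*(-61*(-1/53))) = √(36 + 4*(61/53)) = √(36 + 244/53) = √(2152/53) = 2*√28514/53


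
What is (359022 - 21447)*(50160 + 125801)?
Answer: 59400034575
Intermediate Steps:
(359022 - 21447)*(50160 + 125801) = 337575*175961 = 59400034575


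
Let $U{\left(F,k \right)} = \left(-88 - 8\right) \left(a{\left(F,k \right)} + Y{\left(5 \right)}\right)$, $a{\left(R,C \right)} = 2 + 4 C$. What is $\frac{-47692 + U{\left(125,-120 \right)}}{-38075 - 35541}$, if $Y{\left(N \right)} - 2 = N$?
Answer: $\frac{619}{18404} \approx 0.033634$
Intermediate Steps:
$Y{\left(N \right)} = 2 + N$
$U{\left(F,k \right)} = -864 - 384 k$ ($U{\left(F,k \right)} = \left(-88 - 8\right) \left(\left(2 + 4 k\right) + \left(2 + 5\right)\right) = - 96 \left(\left(2 + 4 k\right) + 7\right) = - 96 \left(9 + 4 k\right) = -864 - 384 k$)
$\frac{-47692 + U{\left(125,-120 \right)}}{-38075 - 35541} = \frac{-47692 - -45216}{-38075 - 35541} = \frac{-47692 + \left(-864 + 46080\right)}{-73616} = \left(-47692 + 45216\right) \left(- \frac{1}{73616}\right) = \left(-2476\right) \left(- \frac{1}{73616}\right) = \frac{619}{18404}$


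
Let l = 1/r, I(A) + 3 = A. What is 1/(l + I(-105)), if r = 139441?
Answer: -139441/15059627 ≈ -0.0092593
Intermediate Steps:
I(A) = -3 + A
l = 1/139441 ≈ 7.1715e-6
1/(l + I(-105)) = 1/(1/139441 + (-3 - 105)) = 1/(1/139441 - 108) = 1/(-15059627/139441) = -139441/15059627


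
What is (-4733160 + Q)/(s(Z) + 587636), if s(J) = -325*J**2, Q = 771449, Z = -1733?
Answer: 3961711/975481289 ≈ 0.0040613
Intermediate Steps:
(-4733160 + Q)/(s(Z) + 587636) = (-4733160 + 771449)/(-325*(-1733)**2 + 587636) = -3961711/(-325*3003289 + 587636) = -3961711/(-976068925 + 587636) = -3961711/(-975481289) = -3961711*(-1/975481289) = 3961711/975481289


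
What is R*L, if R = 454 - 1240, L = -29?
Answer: 22794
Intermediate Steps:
R = -786
R*L = -786*(-29) = 22794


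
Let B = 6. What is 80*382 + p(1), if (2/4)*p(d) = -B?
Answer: 30548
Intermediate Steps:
p(d) = -12 (p(d) = 2*(-1*6) = 2*(-6) = -12)
80*382 + p(1) = 80*382 - 12 = 30560 - 12 = 30548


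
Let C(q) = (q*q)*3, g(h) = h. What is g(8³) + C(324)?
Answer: 315440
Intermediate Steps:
C(q) = 3*q² (C(q) = q²*3 = 3*q²)
g(8³) + C(324) = 8³ + 3*324² = 512 + 3*104976 = 512 + 314928 = 315440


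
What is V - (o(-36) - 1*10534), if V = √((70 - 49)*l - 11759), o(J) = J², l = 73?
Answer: 9238 + I*√10226 ≈ 9238.0 + 101.12*I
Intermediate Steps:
V = I*√10226 (V = √((70 - 49)*73 - 11759) = √(21*73 - 11759) = √(1533 - 11759) = √(-10226) = I*√10226 ≈ 101.12*I)
V - (o(-36) - 1*10534) = I*√10226 - ((-36)² - 1*10534) = I*√10226 - (1296 - 10534) = I*√10226 - 1*(-9238) = I*√10226 + 9238 = 9238 + I*√10226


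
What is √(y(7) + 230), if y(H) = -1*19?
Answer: √211 ≈ 14.526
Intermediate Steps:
y(H) = -19
√(y(7) + 230) = √(-19 + 230) = √211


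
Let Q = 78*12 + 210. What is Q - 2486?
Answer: -1340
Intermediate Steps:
Q = 1146 (Q = 936 + 210 = 1146)
Q - 2486 = 1146 - 2486 = -1340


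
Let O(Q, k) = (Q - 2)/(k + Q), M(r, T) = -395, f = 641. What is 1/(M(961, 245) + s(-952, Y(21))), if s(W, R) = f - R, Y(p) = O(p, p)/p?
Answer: 882/216953 ≈ 0.0040654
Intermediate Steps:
O(Q, k) = (-2 + Q)/(Q + k)
Y(p) = (-2 + p)/(2*p²) (Y(p) = ((-2 + p)/(p + p))/p = ((-2 + p)/((2*p)))/p = ((1/(2*p))*(-2 + p))/p = ((-2 + p)/(2*p))/p = (-2 + p)/(2*p²))
s(W, R) = 641 - R
1/(M(961, 245) + s(-952, Y(21))) = 1/(-395 + (641 - (-2 + 21)/(2*21²))) = 1/(-395 + (641 - 19/(2*441))) = 1/(-395 + (641 - 1*19/882)) = 1/(-395 + (641 - 19/882)) = 1/(-395 + 565343/882) = 1/(216953/882) = 882/216953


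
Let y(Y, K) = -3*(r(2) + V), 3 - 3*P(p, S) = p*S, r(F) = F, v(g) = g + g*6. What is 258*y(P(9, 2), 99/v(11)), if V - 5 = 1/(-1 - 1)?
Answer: -5031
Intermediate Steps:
v(g) = 7*g (v(g) = g + 6*g = 7*g)
P(p, S) = 1 - S*p/3 (P(p, S) = 1 - p*S/3 = 1 - S*p/3)
V = 9/2 (V = 5 + 1/(-1 - 1) = 5 + 1/(-2) = 5 - 1/2 = 9/2 ≈ 4.5000)
y(Y, K) = -39/2 (y(Y, K) = -3*(2 + 9/2) = -3*13/2 = -39/2)
258*y(P(9, 2), 99/v(11)) = 258*(-39/2) = -5031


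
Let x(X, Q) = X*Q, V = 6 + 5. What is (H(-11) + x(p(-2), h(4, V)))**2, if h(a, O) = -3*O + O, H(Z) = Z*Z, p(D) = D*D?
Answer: 1089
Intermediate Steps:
p(D) = D**2
V = 11
H(Z) = Z**2
h(a, O) = -2*O
x(X, Q) = Q*X
(H(-11) + x(p(-2), h(4, V)))**2 = ((-11)**2 - 2*11*(-2)**2)**2 = (121 - 22*4)**2 = (121 - 88)**2 = 33**2 = 1089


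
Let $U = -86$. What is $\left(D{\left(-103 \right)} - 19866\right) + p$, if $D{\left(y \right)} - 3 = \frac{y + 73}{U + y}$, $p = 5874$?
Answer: $- \frac{881297}{63} \approx -13989.0$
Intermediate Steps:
$D{\left(y \right)} = 3 + \frac{73 + y}{-86 + y}$ ($D{\left(y \right)} = 3 + \frac{y + 73}{-86 + y} = 3 + \frac{73 + y}{-86 + y}$)
$\left(D{\left(-103 \right)} - 19866\right) + p = \left(\frac{-185 + 4 \left(-103\right)}{-86 - 103} - 19866\right) + 5874 = \left(\frac{-185 - 412}{-189} - 19866\right) + 5874 = \left(\left(- \frac{1}{189}\right) \left(-597\right) - 19866\right) + 5874 = \left(\frac{199}{63} - 19866\right) + 5874 = - \frac{1251359}{63} + 5874 = - \frac{881297}{63}$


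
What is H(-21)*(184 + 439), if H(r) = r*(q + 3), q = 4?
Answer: -91581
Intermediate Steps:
H(r) = 7*r (H(r) = r*(4 + 3) = r*7 = 7*r)
H(-21)*(184 + 439) = (7*(-21))*(184 + 439) = -147*623 = -91581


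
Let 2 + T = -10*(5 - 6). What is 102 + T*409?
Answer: 3374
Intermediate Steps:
T = 8 (T = -2 - 10*(5 - 6) = -2 - 10*(-1) = -2 + 10 = 8)
102 + T*409 = 102 + 8*409 = 102 + 3272 = 3374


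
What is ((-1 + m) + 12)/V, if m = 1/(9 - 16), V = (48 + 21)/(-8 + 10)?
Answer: 152/483 ≈ 0.31470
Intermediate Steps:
V = 69/2 ≈ 34.500
m = -⅐ (m = 1/(-7) = -⅐ ≈ -0.14286)
((-1 + m) + 12)/V = ((-1 - ⅐) + 12)/(69/2) = 2*(-8/7 + 12)/69 = (2/69)*(76/7) = 152/483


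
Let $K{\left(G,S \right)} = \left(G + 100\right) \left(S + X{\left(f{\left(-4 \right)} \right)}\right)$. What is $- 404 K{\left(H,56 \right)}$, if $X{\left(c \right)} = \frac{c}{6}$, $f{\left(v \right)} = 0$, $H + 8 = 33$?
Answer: $-2828000$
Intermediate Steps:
$H = 25$ ($H = -8 + 33 = 25$)
$X{\left(c \right)} = \frac{c}{6}$ ($X{\left(c \right)} = c \frac{1}{6} = \frac{c}{6}$)
$K{\left(G,S \right)} = S \left(100 + G\right)$ ($K{\left(G,S \right)} = \left(G + 100\right) \left(S + \frac{1}{6} \cdot 0\right) = \left(100 + G\right) \left(S + 0\right) = \left(100 + G\right) S = S \left(100 + G\right)$)
$- 404 K{\left(H,56 \right)} = - 404 \cdot 56 \left(100 + 25\right) = - 404 \cdot 56 \cdot 125 = \left(-404\right) 7000 = -2828000$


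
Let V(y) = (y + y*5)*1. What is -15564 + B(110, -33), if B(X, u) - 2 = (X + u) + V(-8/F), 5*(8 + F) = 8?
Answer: -30955/2 ≈ -15478.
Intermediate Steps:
F = -32/5 (F = -8 + (⅕)*8 = -8 + 8/5 = -32/5 ≈ -6.4000)
V(y) = 6*y (V(y) = (y + 5*y)*1 = (6*y)*1 = 6*y)
B(X, u) = 19/2 + X + u (B(X, u) = 2 + ((X + u) + 6*(-8/(-32/5))) = 2 + ((X + u) + 6*(-8*(-5/32))) = 2 + ((X + u) + 6*(5/4)) = 2 + ((X + u) + 15/2) = 2 + (15/2 + X + u) = 19/2 + X + u)
-15564 + B(110, -33) = -15564 + (19/2 + 110 - 33) = -15564 + 173/2 = -30955/2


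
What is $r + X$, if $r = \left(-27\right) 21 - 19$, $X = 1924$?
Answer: $1338$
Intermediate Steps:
$r = -586$ ($r = -567 - 19 = -586$)
$r + X = -586 + 1924 = 1338$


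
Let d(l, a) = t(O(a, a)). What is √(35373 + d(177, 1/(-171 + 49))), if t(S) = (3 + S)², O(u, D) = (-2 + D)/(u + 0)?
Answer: √96877 ≈ 311.25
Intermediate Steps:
O(u, D) = (-2 + D)/u
d(l, a) = (3 + (-2 + a)/a)²
√(35373 + d(177, 1/(-171 + 49))) = √(35373 + 4*(-1 + 2/(-171 + 49))²/(1/(-171 + 49))²) = √(35373 + 4*(-1 + 2/(-122))²/(1/(-122))²) = √(35373 + 4*(-1 + 2*(-1/122))²/(-1/122)²) = √(35373 + 4*14884*(-1 - 1/61)²) = √(35373 + 4*14884*(-62/61)²) = √(35373 + 4*14884*(3844/3721)) = √(35373 + 61504) = √96877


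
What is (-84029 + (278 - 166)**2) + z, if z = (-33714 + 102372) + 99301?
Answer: 96474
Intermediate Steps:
z = 167959 (z = 68658 + 99301 = 167959)
(-84029 + (278 - 166)**2) + z = (-84029 + (278 - 166)**2) + 167959 = (-84029 + 112**2) + 167959 = (-84029 + 12544) + 167959 = -71485 + 167959 = 96474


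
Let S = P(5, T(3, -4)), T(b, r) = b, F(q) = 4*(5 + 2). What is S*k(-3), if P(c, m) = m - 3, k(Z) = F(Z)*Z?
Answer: 0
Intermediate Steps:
F(q) = 28 (F(q) = 4*7 = 28)
k(Z) = 28*Z
P(c, m) = -3 + m
S = 0 (S = -3 + 3 = 0)
S*k(-3) = 0*(28*(-3)) = 0*(-84) = 0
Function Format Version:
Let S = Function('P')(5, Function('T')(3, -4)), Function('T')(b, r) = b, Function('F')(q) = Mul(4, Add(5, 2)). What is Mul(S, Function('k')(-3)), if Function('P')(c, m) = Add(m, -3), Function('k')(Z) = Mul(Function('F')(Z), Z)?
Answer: 0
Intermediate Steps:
Function('F')(q) = 28 (Function('F')(q) = Mul(4, 7) = 28)
Function('k')(Z) = Mul(28, Z)
Function('P')(c, m) = Add(-3, m)
S = 0 (S = Add(-3, 3) = 0)
Mul(S, Function('k')(-3)) = Mul(0, Mul(28, -3)) = Mul(0, -84) = 0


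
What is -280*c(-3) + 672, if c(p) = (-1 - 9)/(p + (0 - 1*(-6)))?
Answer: 4816/3 ≈ 1605.3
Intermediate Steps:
c(p) = -10/(6 + p) (c(p) = -10/(p + (0 + 6)) = -10/(p + 6) = -10/(6 + p))
-280*c(-3) + 672 = -(-2800)/(6 - 3) + 672 = -(-2800)/3 + 672 = -280*(-10/3) + 672 = 2800/3 + 672 = 4816/3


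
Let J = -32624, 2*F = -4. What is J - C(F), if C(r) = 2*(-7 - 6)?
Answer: -32598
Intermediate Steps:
F = -2 (F = (1/2)*(-4) = -2)
C(r) = -26 (C(r) = 2*(-13) = -26)
J - C(F) = -32624 - 1*(-26) = -32624 + 26 = -32598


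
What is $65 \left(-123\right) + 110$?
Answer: $-7885$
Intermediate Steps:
$65 \left(-123\right) + 110 = -7995 + 110 = -7885$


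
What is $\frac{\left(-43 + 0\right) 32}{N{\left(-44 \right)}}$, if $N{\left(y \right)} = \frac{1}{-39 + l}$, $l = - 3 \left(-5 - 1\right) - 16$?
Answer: $50912$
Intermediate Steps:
$l = 2$ ($l = \left(-3\right) \left(-6\right) - 16 = 18 - 16 = 2$)
$N{\left(y \right)} = - \frac{1}{37}$ ($N{\left(y \right)} = \frac{1}{-39 + 2} = \frac{1}{-37} = - \frac{1}{37}$)
$\frac{\left(-43 + 0\right) 32}{N{\left(-44 \right)}} = \frac{\left(-43 + 0\right) 32}{- \frac{1}{37}} = \left(-43\right) 32 \left(-37\right) = \left(-1376\right) \left(-37\right) = 50912$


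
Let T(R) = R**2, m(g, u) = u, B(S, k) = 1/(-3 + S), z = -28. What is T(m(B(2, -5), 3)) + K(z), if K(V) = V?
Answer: -19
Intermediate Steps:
T(m(B(2, -5), 3)) + K(z) = 3**2 - 28 = 9 - 28 = -19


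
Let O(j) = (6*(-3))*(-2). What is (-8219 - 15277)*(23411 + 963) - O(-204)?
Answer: -572691540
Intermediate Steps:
O(j) = 36 (O(j) = -18*(-2) = 36)
(-8219 - 15277)*(23411 + 963) - O(-204) = (-8219 - 15277)*(23411 + 963) - 1*36 = -23496*24374 - 36 = -572691504 - 36 = -572691540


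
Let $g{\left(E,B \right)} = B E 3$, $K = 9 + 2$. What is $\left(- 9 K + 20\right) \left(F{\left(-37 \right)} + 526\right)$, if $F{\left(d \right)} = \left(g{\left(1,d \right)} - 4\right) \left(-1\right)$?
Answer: $-50639$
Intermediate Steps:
$K = 11$
$g{\left(E,B \right)} = 3 B E$
$F{\left(d \right)} = 4 - 3 d$ ($F{\left(d \right)} = \left(3 d 1 - 4\right) \left(-1\right) = \left(3 d - 4\right) \left(-1\right) = \left(-4 + 3 d\right) \left(-1\right) = 4 - 3 d$)
$\left(- 9 K + 20\right) \left(F{\left(-37 \right)} + 526\right) = \left(\left(-9\right) 11 + 20\right) \left(\left(4 - -111\right) + 526\right) = \left(-99 + 20\right) \left(\left(4 + 111\right) + 526\right) = - 79 \left(115 + 526\right) = \left(-79\right) 641 = -50639$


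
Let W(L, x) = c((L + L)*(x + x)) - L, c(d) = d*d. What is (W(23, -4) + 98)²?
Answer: 18359979001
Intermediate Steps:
c(d) = d²
W(L, x) = -L + 16*L²*x² (W(L, x) = ((L + L)*(x + x))² - L = ((2*L)*(2*x))² - L = (4*L*x)² - L = 16*L²*x² - L = -L + 16*L²*x²)
(W(23, -4) + 98)² = (23*(-1 + 16*23*(-4)²) + 98)² = (23*(-1 + 16*23*16) + 98)² = (23*(-1 + 5888) + 98)² = (23*5887 + 98)² = (135401 + 98)² = 135499² = 18359979001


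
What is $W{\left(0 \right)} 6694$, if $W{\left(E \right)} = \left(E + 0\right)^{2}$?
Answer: $0$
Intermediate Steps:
$W{\left(E \right)} = E^{2}$
$W{\left(0 \right)} 6694 = 0^{2} \cdot 6694 = 0 \cdot 6694 = 0$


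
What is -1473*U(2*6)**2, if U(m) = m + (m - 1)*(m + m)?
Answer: -112207248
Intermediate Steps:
U(m) = m + 2*m*(-1 + m) (U(m) = m + (-1 + m)*(2*m) = m + 2*m*(-1 + m))
-1473*U(2*6)**2 = -1473*144*(-1 + 2*(2*6))**2 = -1473*144*(-1 + 2*12)**2 = -1473*144*(-1 + 24)**2 = -1473*(12*23)**2 = -1473*276**2 = -1473*76176 = -112207248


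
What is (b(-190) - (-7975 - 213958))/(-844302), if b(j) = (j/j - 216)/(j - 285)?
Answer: -10541839/40104345 ≈ -0.26286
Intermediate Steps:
b(j) = -215/(-285 + j) (b(j) = (1 - 216)/(-285 + j) = -215/(-285 + j))
(b(-190) - (-7975 - 213958))/(-844302) = (-215/(-285 - 190) - (-7975 - 213958))/(-844302) = (-215/(-475) - 1*(-221933))*(-1/844302) = (-215*(-1/475) + 221933)*(-1/844302) = (43/95 + 221933)*(-1/844302) = (21083678/95)*(-1/844302) = -10541839/40104345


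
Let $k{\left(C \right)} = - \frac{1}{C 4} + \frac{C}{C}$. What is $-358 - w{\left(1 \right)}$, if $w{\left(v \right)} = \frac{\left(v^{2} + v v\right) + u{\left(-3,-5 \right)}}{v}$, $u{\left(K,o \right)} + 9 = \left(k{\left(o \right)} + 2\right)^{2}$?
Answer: $- \frac{144121}{400} \approx -360.3$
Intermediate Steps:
$k{\left(C \right)} = 1 - \frac{1}{4 C}$ ($k{\left(C \right)} = - \frac{1}{4 C} + 1 = 1 - \frac{1}{4 C}$)
$u{\left(K,o \right)} = -9 + \left(2 + \frac{- \frac{1}{4} + o}{o}\right)^{2}$ ($u{\left(K,o \right)} = -9 + \left(\frac{- \frac{1}{4} + o}{o} + 2\right)^{2} = -9 + \left(2 + \frac{- \frac{1}{4} + o}{o}\right)^{2}$)
$w{\left(v \right)} = \frac{\frac{121}{400} + 2 v^{2}}{v}$ ($w{\left(v \right)} = \frac{\left(v^{2} + v v\right) + \frac{1 - -120}{16 \cdot 25}}{v} = \frac{\left(v^{2} + v^{2}\right) + \frac{1}{16} \cdot \frac{1}{25} \left(1 + 120\right)}{v} = \frac{2 v^{2} + \frac{1}{16} \cdot \frac{1}{25} \cdot 121}{v} = \frac{2 v^{2} + \frac{121}{400}}{v} = \frac{\frac{121}{400} + 2 v^{2}}{v}$)
$-358 - w{\left(1 \right)} = -358 - \left(2 \cdot 1 + \frac{121}{400 \cdot 1}\right) = -358 - \left(2 + \frac{121}{400} \cdot 1\right) = -358 - \left(2 + \frac{121}{400}\right) = -358 - \frac{921}{400} = - \frac{144121}{400}$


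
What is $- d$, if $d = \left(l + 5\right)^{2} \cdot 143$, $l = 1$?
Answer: $-5148$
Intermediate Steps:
$d = 5148$ ($d = \left(1 + 5\right)^{2} \cdot 143 = 6^{2} \cdot 143 = 36 \cdot 143 = 5148$)
$- d = \left(-1\right) 5148 = -5148$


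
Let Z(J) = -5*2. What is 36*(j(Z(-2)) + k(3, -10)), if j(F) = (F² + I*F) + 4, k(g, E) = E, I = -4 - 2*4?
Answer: 7704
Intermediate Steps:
I = -12 (I = -4 - 8 = -12)
Z(J) = -10
j(F) = 4 + F² - 12*F (j(F) = (F² - 12*F) + 4 = 4 + F² - 12*F)
36*(j(Z(-2)) + k(3, -10)) = 36*((4 + (-10)² - 12*(-10)) - 10) = 36*((4 + 100 + 120) - 10) = 36*(224 - 10) = 36*214 = 7704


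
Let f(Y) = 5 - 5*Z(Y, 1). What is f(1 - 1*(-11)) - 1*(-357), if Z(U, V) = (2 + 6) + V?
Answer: 317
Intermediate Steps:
Z(U, V) = 8 + V
f(Y) = -40 (f(Y) = 5 - 5*(8 + 1) = 5 - 5*9 = 5 - 45 = -40)
f(1 - 1*(-11)) - 1*(-357) = -40 - 1*(-357) = -40 + 357 = 317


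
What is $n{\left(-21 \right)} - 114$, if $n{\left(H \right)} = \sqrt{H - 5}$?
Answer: $-114 + i \sqrt{26} \approx -114.0 + 5.099 i$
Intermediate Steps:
$n{\left(H \right)} = \sqrt{-5 + H}$
$n{\left(-21 \right)} - 114 = \sqrt{-5 - 21} - 114 = \sqrt{-26} - 114 = i \sqrt{26} - 114 = -114 + i \sqrt{26}$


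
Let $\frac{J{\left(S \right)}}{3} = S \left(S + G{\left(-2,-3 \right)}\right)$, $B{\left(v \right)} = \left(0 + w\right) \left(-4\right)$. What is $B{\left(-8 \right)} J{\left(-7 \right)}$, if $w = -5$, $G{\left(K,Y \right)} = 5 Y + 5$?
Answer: $7140$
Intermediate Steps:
$G{\left(K,Y \right)} = 5 + 5 Y$
$B{\left(v \right)} = 20$ ($B{\left(v \right)} = \left(0 - 5\right) \left(-4\right) = \left(-5\right) \left(-4\right) = 20$)
$J{\left(S \right)} = 3 S \left(-10 + S\right)$ ($J{\left(S \right)} = 3 S \left(S + \left(5 + 5 \left(-3\right)\right)\right) = 3 S \left(S + \left(5 - 15\right)\right) = 3 S \left(S - 10\right) = 3 S \left(-10 + S\right)$)
$B{\left(-8 \right)} J{\left(-7 \right)} = 20 \cdot 3 \left(-7\right) \left(-10 - 7\right) = 20 \cdot 3 \left(-7\right) \left(-17\right) = 20 \cdot 357 = 7140$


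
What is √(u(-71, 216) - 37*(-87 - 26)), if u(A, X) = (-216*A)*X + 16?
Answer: √3316773 ≈ 1821.2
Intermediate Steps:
u(A, X) = 16 - 216*A*X (u(A, X) = -216*A*X + 16 = 16 - 216*A*X)
√(u(-71, 216) - 37*(-87 - 26)) = √((16 - 216*(-71)*216) - 37*(-87 - 26)) = √((16 + 3312576) - 37*(-113)) = √(3312592 + 4181) = √3316773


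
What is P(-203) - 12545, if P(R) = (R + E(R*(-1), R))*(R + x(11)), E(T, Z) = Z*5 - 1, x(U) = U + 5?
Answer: 215408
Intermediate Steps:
x(U) = 5 + U
E(T, Z) = -1 + 5*Z (E(T, Z) = 5*Z - 1 = -1 + 5*Z)
P(R) = (-1 + 6*R)*(16 + R) (P(R) = (R + (-1 + 5*R))*(R + (5 + 11)) = (-1 + 6*R)*(R + 16) = (-1 + 6*R)*(16 + R))
P(-203) - 12545 = (-16 + 6*(-203)**2 + 95*(-203)) - 12545 = (-16 + 6*41209 - 19285) - 12545 = (-16 + 247254 - 19285) - 12545 = 227953 - 12545 = 215408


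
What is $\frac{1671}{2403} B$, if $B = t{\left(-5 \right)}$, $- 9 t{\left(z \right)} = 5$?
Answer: $- \frac{2785}{7209} \approx -0.38632$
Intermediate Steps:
$t{\left(z \right)} = - \frac{5}{9}$ ($t{\left(z \right)} = \left(- \frac{1}{9}\right) 5 = - \frac{5}{9}$)
$B = - \frac{5}{9} \approx -0.55556$
$\frac{1671}{2403} B = \frac{1671}{2403} \left(- \frac{5}{9}\right) = 1671 \cdot \frac{1}{2403} \left(- \frac{5}{9}\right) = \frac{557}{801} \left(- \frac{5}{9}\right) = - \frac{2785}{7209}$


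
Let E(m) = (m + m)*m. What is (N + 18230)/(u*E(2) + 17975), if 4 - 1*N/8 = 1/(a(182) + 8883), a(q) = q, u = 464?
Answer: 55181674/65530885 ≈ 0.84207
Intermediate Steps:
E(m) = 2*m² (E(m) = (2*m)*m = 2*m²)
N = 290072/9065 (N = 32 - 8/(182 + 8883) = 32 - 8/9065 = 290072/9065 ≈ 31.999)
(N + 18230)/(u*E(2) + 17975) = (290072/9065 + 18230)/(464*(2*2²) + 17975) = 165545022/(9065*(464*(2*4) + 17975)) = 165545022/(9065*(464*8 + 17975)) = 165545022/(9065*(3712 + 17975)) = (165545022/9065)/21687 = (165545022/9065)*(1/21687) = 55181674/65530885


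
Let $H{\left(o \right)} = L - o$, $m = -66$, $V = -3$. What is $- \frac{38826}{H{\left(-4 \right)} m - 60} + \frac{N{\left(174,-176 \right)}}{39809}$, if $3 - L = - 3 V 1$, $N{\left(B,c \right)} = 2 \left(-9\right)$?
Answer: $- \frac{85868085}{159236} \approx -539.25$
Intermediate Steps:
$N{\left(B,c \right)} = -18$
$L = -6$ ($L = 3 - \left(-3\right) \left(-3\right) 1 = 3 - 9 \cdot 1 = 3 - 9 = -6$)
$H{\left(o \right)} = -6 - o$
$- \frac{38826}{H{\left(-4 \right)} m - 60} + \frac{N{\left(174,-176 \right)}}{39809} = - \frac{38826}{\left(-6 - -4\right) \left(-66\right) - 60} - \frac{18}{39809} = - \frac{38826}{\left(-6 + 4\right) \left(-66\right) - 60} - \frac{18}{39809} = - \frac{38826}{\left(-2\right) \left(-66\right) - 60} - \frac{18}{39809} = - \frac{38826}{132 - 60} - \frac{18}{39809} = - \frac{38826}{72} - \frac{18}{39809} = \left(-38826\right) \frac{1}{72} - \frac{18}{39809} = - \frac{2157}{4} - \frac{18}{39809} = - \frac{85868085}{159236}$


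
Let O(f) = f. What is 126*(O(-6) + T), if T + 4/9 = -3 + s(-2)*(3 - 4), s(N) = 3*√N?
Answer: -1190 - 378*I*√2 ≈ -1190.0 - 534.57*I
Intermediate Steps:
T = -31/9 - 3*I*√2 (T = -4/9 + (-3 + (3*√(-2))*(3 - 4)) = -4/9 + (-3 + (3*(I*√2))*(-1)) = -4/9 + (-3 + (3*I*√2)*(-1)) = -4/9 + (-3 - 3*I*√2) = -31/9 - 3*I*√2 ≈ -3.4444 - 4.2426*I)
126*(O(-6) + T) = 126*(-6 + (-31/9 - 3*I*√2)) = 126*(-85/9 - 3*I*√2) = -1190 - 378*I*√2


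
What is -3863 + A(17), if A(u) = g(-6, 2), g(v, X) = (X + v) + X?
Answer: -3865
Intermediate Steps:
g(v, X) = v + 2*X
A(u) = -2 (A(u) = -6 + 2*2 = -6 + 4 = -2)
-3863 + A(17) = -3863 - 2 = -3865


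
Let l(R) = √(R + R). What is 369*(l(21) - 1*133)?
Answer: -49077 + 369*√42 ≈ -46686.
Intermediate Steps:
l(R) = √2*√R (l(R) = √(2*R) = √2*√R)
369*(l(21) - 1*133) = 369*(√2*√21 - 1*133) = 369*(√42 - 133) = 369*(-133 + √42) = -49077 + 369*√42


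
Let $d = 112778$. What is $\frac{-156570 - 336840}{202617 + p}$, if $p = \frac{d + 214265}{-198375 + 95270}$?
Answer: $- \frac{25436519025}{10445249371} \approx -2.4352$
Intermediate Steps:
$p = - \frac{327043}{103105}$ ($p = \frac{112778 + 214265}{-198375 + 95270} = \frac{327043}{-103105} = 327043 \left(- \frac{1}{103105}\right) = - \frac{327043}{103105} \approx -3.1719$)
$\frac{-156570 - 336840}{202617 + p} = \frac{-156570 - 336840}{202617 - \frac{327043}{103105}} = - \frac{493410}{\frac{20890498742}{103105}} = \left(-493410\right) \frac{103105}{20890498742} = - \frac{25436519025}{10445249371}$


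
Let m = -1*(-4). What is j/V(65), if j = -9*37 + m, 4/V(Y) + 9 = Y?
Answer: -4606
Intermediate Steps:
m = 4
V(Y) = 4/(-9 + Y)
j = -329 (j = -9*37 + 4 = -333 + 4 = -329)
j/V(65) = -329/(4/(-9 + 65)) = -329/(4/56) = -329/(4*(1/56)) = -329/1/14 = -329*14 = -4606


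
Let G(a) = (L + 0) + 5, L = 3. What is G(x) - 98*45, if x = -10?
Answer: -4402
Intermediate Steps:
G(a) = 8 (G(a) = (3 + 0) + 5 = 3 + 5 = 8)
G(x) - 98*45 = 8 - 98*45 = 8 - 4410 = -4402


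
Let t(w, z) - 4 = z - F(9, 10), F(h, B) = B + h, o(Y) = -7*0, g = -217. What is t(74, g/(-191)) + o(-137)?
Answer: -2648/191 ≈ -13.864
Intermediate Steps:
o(Y) = 0
t(w, z) = -15 + z (t(w, z) = 4 + (z - (10 + 9)) = 4 + (z - 1*19) = 4 + (z - 19) = 4 + (-19 + z) = -15 + z)
t(74, g/(-191)) + o(-137) = (-15 - 217/(-191)) + 0 = (-15 - 217*(-1/191)) + 0 = (-15 + 217/191) + 0 = -2648/191 + 0 = -2648/191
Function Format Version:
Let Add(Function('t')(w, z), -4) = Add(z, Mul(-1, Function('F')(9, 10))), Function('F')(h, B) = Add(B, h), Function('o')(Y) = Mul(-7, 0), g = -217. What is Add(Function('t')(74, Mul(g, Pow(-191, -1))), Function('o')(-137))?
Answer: Rational(-2648, 191) ≈ -13.864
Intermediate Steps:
Function('o')(Y) = 0
Function('t')(w, z) = Add(-15, z) (Function('t')(w, z) = Add(4, Add(z, Mul(-1, Add(10, 9)))) = Add(4, Add(z, Mul(-1, 19))) = Add(4, Add(z, -19)) = Add(4, Add(-19, z)) = Add(-15, z))
Add(Function('t')(74, Mul(g, Pow(-191, -1))), Function('o')(-137)) = Add(Add(-15, Mul(-217, Pow(-191, -1))), 0) = Add(Add(-15, Mul(-217, Rational(-1, 191))), 0) = Add(Add(-15, Rational(217, 191)), 0) = Add(Rational(-2648, 191), 0) = Rational(-2648, 191)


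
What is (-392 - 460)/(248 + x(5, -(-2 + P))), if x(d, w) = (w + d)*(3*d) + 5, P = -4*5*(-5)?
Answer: 426/571 ≈ 0.74606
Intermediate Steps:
P = 100 (P = -20*(-5) = 100)
x(d, w) = 5 + 3*d*(d + w) (x(d, w) = (d + w)*(3*d) + 5 = 3*d*(d + w) + 5 = 5 + 3*d*(d + w))
(-392 - 460)/(248 + x(5, -(-2 + P))) = (-392 - 460)/(248 + (5 + 3*5² + 3*5*(-(-2 + 100)))) = -852/(248 + (5 + 3*25 + 3*5*(-1*98))) = -852/(248 + (5 + 75 + 3*5*(-98))) = -852/(248 + (5 + 75 - 1470)) = -852/(248 - 1390) = -852/(-1142) = -852*(-1/1142) = 426/571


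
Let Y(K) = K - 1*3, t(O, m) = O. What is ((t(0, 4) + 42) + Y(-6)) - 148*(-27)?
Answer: 4029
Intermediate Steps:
Y(K) = -3 + K (Y(K) = K - 3 = -3 + K)
((t(0, 4) + 42) + Y(-6)) - 148*(-27) = ((0 + 42) + (-3 - 6)) - 148*(-27) = (42 - 9) + 3996 = 33 + 3996 = 4029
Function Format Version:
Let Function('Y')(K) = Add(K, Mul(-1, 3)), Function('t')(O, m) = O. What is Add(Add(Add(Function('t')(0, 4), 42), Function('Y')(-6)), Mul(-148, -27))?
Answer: 4029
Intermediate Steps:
Function('Y')(K) = Add(-3, K) (Function('Y')(K) = Add(K, -3) = Add(-3, K))
Add(Add(Add(Function('t')(0, 4), 42), Function('Y')(-6)), Mul(-148, -27)) = Add(Add(Add(0, 42), Add(-3, -6)), Mul(-148, -27)) = Add(Add(42, -9), 3996) = Add(33, 3996) = 4029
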